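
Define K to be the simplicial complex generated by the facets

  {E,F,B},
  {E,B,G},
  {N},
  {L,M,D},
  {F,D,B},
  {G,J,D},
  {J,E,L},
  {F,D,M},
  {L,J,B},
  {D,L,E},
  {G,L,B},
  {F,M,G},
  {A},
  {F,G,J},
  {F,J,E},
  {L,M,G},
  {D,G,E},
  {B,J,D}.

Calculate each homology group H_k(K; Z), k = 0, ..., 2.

We work with the vertex ordering A < B < D < E < F < G < J < L < M < N. The simplices of K, each written with vertices in increasing order, are:

  0-simplices (10): A, B, D, E, F, G, J, L, M, N
  1-simplices (24): BD, BE, BF, BG, BJ, BL, DE, DF, DG, DJ, DL, DM, EF, EG, EJ, EL, FG, FJ, FM, GJ, GL, GM, JL, LM
  2-simplices (16): BDF, BDJ, BEF, BEG, BGL, BJL, DEG, DEL, DFM, DGJ, DLM, EFJ, EJL, FGJ, FGM, GLM

so the chain groups are C_0 ≅ Z^10, C_1 ≅ Z^24, C_2 ≅ Z^16.

Boundary ∂_1: C_1 → C_0 sends each edge [p,q] (with p < q) to q − p.
This gives a 10×24 integer matrix of rank 7; reducing to Smith normal form yields diagonal entries (1,1,1,1,1,1,1).

Boundary ∂_2: C_2 → C_1 maps a triangle to the signed sum of its edges. For instance
  ∂FGM = GM − FM + FG,
  ∂GLM = LM − GM + GL.
The resulting 24×16 matrix has rank 15, and its Smith normal form has invariant factors (1,1,1,1,1,1,1,1,1,1,1,1,1,1,1).

Reading off H_k = ker ∂_k / im ∂_{k+1}:

  H_0: rank C_0 − rank ∂_1 = 10 − 7 = 3, and the invariant factors of ∂_1 are all 1, so H_0 = Z^3.
  H_1: rank ker ∂_1 − rank ∂_2 = (24 − 7) − 15 = 2, and the invariant factors of ∂_2 are all 1, so H_1 = Z^2.
  H_2: rank ker ∂_2 − rank ∂_3 = (16 − 15) − 0 = 1, and there is no ∂_3, so H_2 = Z.

H_0 ≅ Z^3,  H_1 ≅ Z^2,  H_2 ≅ Z.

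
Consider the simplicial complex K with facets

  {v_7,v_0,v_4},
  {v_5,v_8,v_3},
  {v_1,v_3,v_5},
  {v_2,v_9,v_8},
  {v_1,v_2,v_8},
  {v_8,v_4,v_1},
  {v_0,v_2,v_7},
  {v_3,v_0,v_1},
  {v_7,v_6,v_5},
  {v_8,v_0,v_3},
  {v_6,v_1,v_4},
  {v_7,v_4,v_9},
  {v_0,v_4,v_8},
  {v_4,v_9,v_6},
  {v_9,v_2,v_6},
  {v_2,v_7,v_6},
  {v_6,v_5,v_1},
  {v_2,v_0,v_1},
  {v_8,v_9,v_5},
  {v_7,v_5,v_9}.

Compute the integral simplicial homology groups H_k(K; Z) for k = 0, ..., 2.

Order the vertices as v_0 < v_1 < v_2 < v_3 < v_4 < v_5 < v_6 < v_7 < v_8 < v_9. Listing each simplex with vertices in this order, K has dimension 2 with simplices:

  0-simplices (10): [v_0], [v_1], [v_2], [v_3], [v_4], [v_5], [v_6], [v_7], [v_8], [v_9]
  1-simplices (30): (30 of them)
  2-simplices (20): (20 of them)

giving chain groups C_0 ≅ Z^10, C_1 ≅ Z^30, C_2 ≅ Z^20.

Boundary ∂_1: C_1 → C_0 is given by ∂[p,q] = [q] − [p].
The 10×30 boundary matrix has rank 9 and Smith normal form diag(1,1,1,1,1,1,1,1,1).

∂_2: C_2 → C_1 acts by ∂[p,q,r] = [q,r] − [p,r] + [p,q]. For instance
  ∂[v_3,v_5,v_8] = [v_5,v_8] − [v_3,v_8] + [v_3,v_5],
  ∂[v_0,v_1,v_3] = [v_1,v_3] − [v_0,v_3] + [v_0,v_1].
The resulting 30×20 matrix has rank 20, and its Smith normal form has invariant factors (1,1,1,1,1,1,1,1,1,1,1,1,1,1,1,1,1,1,1,2).

Now H_k = ker ∂_k / im ∂_{k+1}, so:

  H_0: rank C_0 − rank ∂_1 = 10 − 9 = 1, and the invariant factors of ∂_1 are all 1, so H_0 ≅ Z.
  H_1: rank ker ∂_1 − rank ∂_2 = (30 − 9) − 20 = 1, and ∂_2 has invariant factor 2 > 1, so H_1 ≅ Z ⊕ Z/2.
  H_2: rank ker ∂_2 − rank ∂_3 = (20 − 20) − 0 = 0, and there is no ∂_3, so H_2 ≅ 0.

As a check, the Euler characteristic is 10 − 30 + 20 = 0, which agrees with 1 − 1 + 0 = 0.

H_0 ≅ Z,  H_1 ≅ Z ⊕ Z/2,  H_2 = 0.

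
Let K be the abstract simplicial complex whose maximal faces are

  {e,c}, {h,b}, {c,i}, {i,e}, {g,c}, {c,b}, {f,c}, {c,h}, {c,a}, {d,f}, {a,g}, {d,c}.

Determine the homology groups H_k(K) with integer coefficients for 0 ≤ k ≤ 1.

K has 9 vertices, 12 edges.
rank ∂_0 = 0, rank ∂_1 = 8 ⇒ b_0 = 9 − 0 − 8 = 1; all invariant factors of ∂_1 are 1 so no torsion. So H_0 ≅ Z.
rank ∂_1 = 8, rank ∂_2 = 0 ⇒ b_1 = 12 − 8 − 0 = 4. So H_1 ≅ Z^4.

H_0 = Z,  H_1 = Z^4.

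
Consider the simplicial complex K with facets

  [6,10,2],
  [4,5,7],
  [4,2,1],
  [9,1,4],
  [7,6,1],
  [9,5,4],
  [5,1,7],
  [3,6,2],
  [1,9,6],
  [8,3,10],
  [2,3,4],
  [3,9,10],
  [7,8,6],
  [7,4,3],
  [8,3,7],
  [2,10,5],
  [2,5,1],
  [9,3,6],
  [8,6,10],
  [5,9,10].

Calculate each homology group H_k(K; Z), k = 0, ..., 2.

H_0 = Z,  H_1 = Z ⊕ Z/2Z,  H_2 = 0.

We work with the vertex ordering 1 < 2 < 3 < 4 < 5 < 6 < 7 < 8 < 9 < 10. The simplices of K, each written with vertices in increasing order, are:

  0-simplices (10): [1], [2], [3], [4], [5], [6], [7], [8], [9], [10]
  1-simplices (30): (30 of them)
  2-simplices (20): (20 of them)

so the chain groups are C_0 ≅ Z^10, C_1 ≅ Z^30, C_2 ≅ Z^20.

Boundary ∂_1: C_1 → C_0 is given by ∂[p,q] = [q] − [p]. For instance
  ∂[5,7] = [7] − [5].
As a 10×30 matrix over Z this has rank 9, with invariant factors (1,1,1,1,1,1,1,1,1).

The boundary map ∂_2: C_2 → C_1 maps a triangle to the signed sum of its edges. For instance
  ∂[1,2,4] = [2,4] − [1,4] + [1,2],
  ∂[3,4,7] = [4,7] − [3,7] + [3,4].
As a 30×20 matrix over Z this has rank 20, with invariant factors (1,1,1,1,1,1,1,1,1,1,1,1,1,1,1,1,1,1,1,2).

Computing H_k = (kernel of ∂_k) / (image of ∂_{k+1}):

  H_0: rank C_0 − rank ∂_1 = 10 − 9 = 1, and the invariant factors of ∂_1 are all 1, so H_0 = Z.
  H_1: rank ker ∂_1 − rank ∂_2 = (30 − 9) − 20 = 1, and ∂_2 has invariant factor 2 > 1, so H_1 = Z ⊕ Z/2Z.
  H_2: rank ker ∂_2 − rank ∂_3 = (20 − 20) − 0 = 0, and there is no ∂_3, so H_2 = 0.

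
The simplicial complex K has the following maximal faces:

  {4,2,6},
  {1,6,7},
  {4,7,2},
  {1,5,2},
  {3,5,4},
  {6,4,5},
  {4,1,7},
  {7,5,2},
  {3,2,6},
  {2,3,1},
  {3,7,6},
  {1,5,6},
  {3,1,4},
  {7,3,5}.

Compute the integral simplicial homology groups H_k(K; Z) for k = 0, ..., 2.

H_0 ≅ Z,  H_1 ≅ Z^2,  H_2 ≅ Z.

Fix the vertex order 1 < 2 < 3 < 4 < 5 < 6 < 7 and write every simplex with vertices in increasing order. Then dim K = 2 and the simplices of K are:

  0-simplices (7): [1], [2], [3], [4], [5], [6], [7]
  1-simplices (21): [1,2], [1,3], [1,4], [1,5], [1,6], [1,7], [2,3], [2,4], [2,5], [2,6], [2,7], [3,4], [3,5], [3,6], [3,7], [4,5], [4,6], [4,7], [5,6], [5,7], [6,7]
  2-simplices (14): [1,2,3], [1,2,5], [1,3,4], [1,4,7], [1,5,6], [1,6,7], [2,3,6], [2,4,6], [2,4,7], [2,5,7], [3,4,5], [3,5,7], [3,6,7], [4,5,6]

Hence C_0 ≅ Z^7, C_1 ≅ Z^21, C_2 ≅ Z^14.

The boundary map ∂_1: C_1 → C_0 maps an edge to its endpoints' difference, ∂[p,q] = q − p. For instance
  ∂[3,5] = [5] − [3].
This gives a 7×21 integer matrix of rank 6; reducing to Smith normal form yields diagonal entries (1,1,1,1,1,1).

∂_2: C_2 → C_1 sends each 2-simplex [p,q,r] to [q,r] − [p,r] + [p,q]. For instance
  ∂[1,3,4] = [3,4] − [1,4] + [1,3],
  ∂[1,6,7] = [6,7] − [1,7] + [1,6].
The 21×14 boundary matrix has rank 13 and Smith normal form diag(1,1,1,1,1,1,1,1,1,1,1,1,1).

Now H_k = ker ∂_k / im ∂_{k+1}, so:

  H_0: rank C_0 − rank ∂_1 = 7 − 6 = 1, and the invariant factors of ∂_1 are all 1, so H_0 ≅ Z.
  H_1: rank ker ∂_1 − rank ∂_2 = (21 − 6) − 13 = 2, and the invariant factors of ∂_2 are all 1, so H_1 ≅ Z^2.
  H_2: rank ker ∂_2 − rank ∂_3 = (14 − 13) − 0 = 1, and there is no ∂_3, so H_2 ≅ Z.

(K is a triangulation of the torus T^2.)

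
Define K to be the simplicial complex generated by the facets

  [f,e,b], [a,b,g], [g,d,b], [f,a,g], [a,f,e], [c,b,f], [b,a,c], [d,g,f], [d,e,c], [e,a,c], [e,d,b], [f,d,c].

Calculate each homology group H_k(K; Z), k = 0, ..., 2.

Fix the vertex order a < b < c < d < e < f < g and write every simplex with vertices in increasing order. Then dim K = 2 and the simplices of K are:

  0-simplices (7): a, b, c, d, e, f, g
  1-simplices (18): ab, ac, ae, af, ag, bc, bd, be, bf, bg, cd, ce, cf, de, df, dg, ef, fg
  2-simplices (12): abc, abg, ace, aef, afg, bcf, bde, bdg, bef, cde, cdf, dfg

Hence C_0 ≅ Z^7, C_1 ≅ Z^18, C_2 ≅ Z^12.

∂_1: C_1 → C_0 sends each edge [p,q] (with p < q) to q − p.
This gives a 7×18 integer matrix of rank 6; reducing to Smith normal form yields diagonal entries (1,1,1,1,1,1).

Boundary ∂_2: C_2 → C_1 maps a triangle to the signed sum of its edges. For instance
  ∂cdf = df − cf + cd,
  ∂ace = ce − ae + ac.
This gives a 18×12 integer matrix of rank 12; reducing to Smith normal form yields diagonal entries (1,1,1,1,1,1,1,1,1,1,1,2).

Computing H_k = (kernel of ∂_k) / (image of ∂_{k+1}):

  H_0: rank C_0 − rank ∂_1 = 7 − 6 = 1, and the invariant factors of ∂_1 are all 1, so H_0 = Z.
  H_1: rank ker ∂_1 − rank ∂_2 = (18 − 6) − 12 = 0, and ∂_2 has invariant factor 2 > 1, so H_1 = Z/2.
  H_2: rank ker ∂_2 − rank ∂_3 = (12 − 12) − 0 = 0, and there is no ∂_3, so H_2 = 0.

As a check, the Euler characteristic is 7 − 18 + 12 = 1, which agrees with 1 − 0 + 0 = 1.

H_0 ≅ Z,  H_1 ≅ Z/2,  H_2 = 0.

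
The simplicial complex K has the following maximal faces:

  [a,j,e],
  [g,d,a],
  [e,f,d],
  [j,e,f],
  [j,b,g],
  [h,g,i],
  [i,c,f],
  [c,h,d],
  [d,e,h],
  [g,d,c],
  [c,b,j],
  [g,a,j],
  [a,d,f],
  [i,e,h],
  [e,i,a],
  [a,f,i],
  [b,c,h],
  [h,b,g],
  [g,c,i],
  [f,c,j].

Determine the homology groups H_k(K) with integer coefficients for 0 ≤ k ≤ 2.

We work with the vertex ordering a < b < c < d < e < f < g < h < i < j. The simplices of K, each written with vertices in increasing order, are:

  0-simplices (10): a, b, c, d, e, f, g, h, i, j
  1-simplices (30): ad, ae, af, ag, ai, aj, bc, bg, bh, bj, cd, cf, cg, ch, ci, cj, de, df, dg, dh, ef, eh, ei, ej, fi, fj, gh, gi, gj, hi
  2-simplices (20): adf, adg, aei, aej, afi, agj, bch, bcj, bgh, bgj, cdg, cdh, cfi, cfj, cgi, def, deh, efj, ehi, ghi

Hence C_0 ≅ Z^10, C_1 ≅ Z^30, C_2 ≅ Z^20.

The boundary map ∂_1: C_1 → C_0 maps an edge to its endpoints' difference, ∂[p,q] = q − p.
This gives a 10×30 integer matrix of rank 9; reducing to Smith normal form yields diagonal entries (1,1,1,1,1,1,1,1,1).

The boundary map ∂_2: C_2 → C_1 acts by ∂[p,q,r] = [q,r] − [p,r] + [p,q]. For instance
  ∂bgh = gh − bh + bg,
  ∂afi = fi − ai + af.
The 30×20 boundary matrix has rank 20 and Smith normal form diag(1,1,1,1,1,1,1,1,1,1,1,1,1,1,1,1,1,1,1,2).

Computing H_k = (kernel of ∂_k) / (image of ∂_{k+1}):

  H_0: rank C_0 − rank ∂_1 = 10 − 9 = 1, and the invariant factors of ∂_1 are all 1, so H_0 = Z.
  H_1: rank ker ∂_1 − rank ∂_2 = (30 − 9) − 20 = 1, and ∂_2 has invariant factor 2 > 1, so H_1 = Z × Z/2.
  H_2: rank ker ∂_2 − rank ∂_3 = (20 − 20) − 0 = 0, and there is no ∂_3, so H_2 = 0.

(K is a triangulation of the Klein bottle.)

H_0 ≅ Z,  H_1 ≅ Z × Z/2,  H_2 = 0.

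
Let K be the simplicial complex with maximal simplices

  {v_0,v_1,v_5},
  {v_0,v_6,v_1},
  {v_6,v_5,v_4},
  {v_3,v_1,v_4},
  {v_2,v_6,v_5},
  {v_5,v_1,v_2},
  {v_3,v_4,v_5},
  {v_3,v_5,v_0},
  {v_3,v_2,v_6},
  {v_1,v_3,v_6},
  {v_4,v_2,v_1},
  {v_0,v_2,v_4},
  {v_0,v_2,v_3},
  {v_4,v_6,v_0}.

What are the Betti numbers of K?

Fix the vertex order v_0 < v_1 < v_2 < v_3 < v_4 < v_5 < v_6 and write every simplex with vertices in increasing order. Then dim K = 2 and the simplices of K are:

  0-simplices (7): [v_0], [v_1], [v_2], [v_3], [v_4], [v_5], [v_6]
  1-simplices (21): (21 of them)
  2-simplices (14): (14 of them)

Hence C_0 ≅ Z^7, C_1 ≅ Z^21, C_2 ≅ Z^14.

∂_1: C_1 → C_0 maps an edge to its endpoints' difference, ∂[p,q] = q − p. For instance
  ∂[v_1,v_4] = [v_4] − [v_1].
This gives a 7×21 integer matrix of rank 6; reducing to Smith normal form yields diagonal entries (1,1,1,1,1,1).

The boundary map ∂_2: C_2 → C_1 maps a triangle to the signed sum of its edges. For instance
  ∂[v_4,v_5,v_6] = [v_5,v_6] − [v_4,v_6] + [v_4,v_5],
  ∂[v_0,v_2,v_4] = [v_2,v_4] − [v_0,v_4] + [v_0,v_2].
The resulting 21×14 matrix has rank 13, and its Smith normal form has invariant factors (1,1,1,1,1,1,1,1,1,1,1,1,1).

From H_k ≅ ker(∂_k) / im(∂_{k+1}) we obtain:

  H_0: rank C_0 − rank ∂_1 = 7 − 6 = 1, and the invariant factors of ∂_1 are all 1, so H_0 ≅ Z.
  H_1: rank ker ∂_1 − rank ∂_2 = (21 − 6) − 13 = 2, and the invariant factors of ∂_2 are all 1, so H_1 ≅ Z^2.
  H_2: rank ker ∂_2 − rank ∂_3 = (14 − 13) − 0 = 1, and there is no ∂_3, so H_2 ≅ Z.

Hence the Betti numbers are b_0 = 1, b_1 = 2, b_2 = 1.

b_0 = 1, b_1 = 2, b_2 = 1.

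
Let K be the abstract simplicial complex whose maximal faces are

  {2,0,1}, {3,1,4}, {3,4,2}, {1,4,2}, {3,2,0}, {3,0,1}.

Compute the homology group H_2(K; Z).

H_2 ≅ Z.

Order the vertices as 0 < 1 < 2 < 3 < 4. Listing each simplex with vertices in this order, K has dimension 2 with simplices:

  0-simplices (5): [0], [1], [2], [3], [4]
  1-simplices (9): [0,1], [0,2], [0,3], [1,2], [1,3], [1,4], [2,3], [2,4], [3,4]
  2-simplices (6): [0,1,2], [0,1,3], [0,2,3], [1,2,4], [1,3,4], [2,3,4]

giving chain groups C_0 ≅ Z^5, C_1 ≅ Z^9, C_2 ≅ Z^6.

The boundary map ∂_1: C_1 → C_0 sends each edge [p,q] (with p < q) to q − p. For instance
  ∂[1,4] = [4] − [1].
As a 5×9 matrix over Z this has rank 4, with invariant factors (1,1,1,1).

∂_2: C_2 → C_1 maps a triangle to the signed sum of its edges. For instance
  ∂[1,3,4] = [3,4] − [1,4] + [1,3],
  ∂[1,2,4] = [2,4] − [1,4] + [1,2].
As a 9×6 matrix over Z this has rank 5, with invariant factors (1,1,1,1,1).

Computing H_k = (kernel of ∂_k) / (image of ∂_{k+1}):

  H_2: rank ker ∂_2 − rank ∂_3 = (6 − 5) − 0 = 1, and there is no ∂_3, so H_2 = Z.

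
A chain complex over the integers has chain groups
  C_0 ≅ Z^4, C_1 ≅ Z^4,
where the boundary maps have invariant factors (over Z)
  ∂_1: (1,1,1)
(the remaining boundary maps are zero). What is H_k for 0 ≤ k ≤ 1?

H_0 ≅ Z,  H_1 ≅ Z.

H_0: b_0 = 4 − 0 − 3 = 1; torsion from ∂_1 factors > 1: none. So H_0 ≅ Z.
H_1: b_1 = 4 − 3 − 0 = 1; torsion from ∂_2 factors > 1: none. So H_1 ≅ Z.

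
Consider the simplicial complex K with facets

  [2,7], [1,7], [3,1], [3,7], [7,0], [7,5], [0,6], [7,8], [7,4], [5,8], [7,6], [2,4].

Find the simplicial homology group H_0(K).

H_0 = Z.

Fix the vertex order 0 < 1 < 2 < 3 < 4 < 5 < 6 < 7 < 8 and write every simplex with vertices in increasing order. Then dim K = 1 and the simplices of K are:

  0-simplices (9): [0], [1], [2], [3], [4], [5], [6], [7], [8]
  1-simplices (12): [0,6], [0,7], [1,3], [1,7], [2,4], [2,7], [3,7], [4,7], [5,7], [5,8], [6,7], [7,8]

Hence C_0 ≅ Z^9, C_1 ≅ Z^12.

The boundary map ∂_1: C_1 → C_0 sends each edge [p,q] (with p < q) to q − p.
The 9×12 boundary matrix has rank 8 and Smith normal form diag(1,1,1,1,1,1,1,1).

Computing H_k = (kernel of ∂_k) / (image of ∂_{k+1}):

  H_0: rank C_0 − rank ∂_1 = 9 − 8 = 1, and the invariant factors of ∂_1 are all 1, so H_0 ≅ Z.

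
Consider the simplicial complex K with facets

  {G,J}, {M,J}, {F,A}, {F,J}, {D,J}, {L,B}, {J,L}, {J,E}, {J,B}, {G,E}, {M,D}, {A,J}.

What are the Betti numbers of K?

We work with the vertex ordering A < B < D < E < F < G < J < L < M. The simplices of K, each written with vertices in increasing order, are:

  0-simplices (9): A, B, D, E, F, G, J, L, M
  1-simplices (12): AF, AJ, BJ, BL, DJ, DM, EG, EJ, FJ, GJ, JL, JM

Hence C_0 ≅ Z^9, C_1 ≅ Z^12.

Boundary ∂_1: C_1 → C_0 sends each edge [p,q] (with p < q) to q − p.
This gives a 9×12 integer matrix of rank 8; reducing to Smith normal form yields diagonal entries (1,1,1,1,1,1,1,1).

Now H_k = ker ∂_k / im ∂_{k+1}, so:

  H_0: rank C_0 − rank ∂_1 = 9 − 8 = 1, and the invariant factors of ∂_1 are all 1, so H_0 ≅ Z.
  H_1: rank ker ∂_1 − rank ∂_2 = (12 − 8) − 0 = 4, and there is no ∂_2, so H_1 ≅ Z^4.

(K is a triangulation of a wedge of 4 circles.)

Hence the Betti numbers are b_0 = 1, b_1 = 4.

b_0 = 1, b_1 = 4.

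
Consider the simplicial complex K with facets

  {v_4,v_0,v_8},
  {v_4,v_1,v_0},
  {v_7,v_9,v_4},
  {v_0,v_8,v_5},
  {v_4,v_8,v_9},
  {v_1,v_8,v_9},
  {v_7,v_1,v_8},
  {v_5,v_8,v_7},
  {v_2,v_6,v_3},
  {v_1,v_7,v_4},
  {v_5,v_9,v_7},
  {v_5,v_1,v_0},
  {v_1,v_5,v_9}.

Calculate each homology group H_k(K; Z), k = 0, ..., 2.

H_0 ≅ Z^2,  H_1 ≅ Z/2Z,  H_2 = 0.

Take the total order v_0 < v_1 < v_2 < v_3 < v_4 < v_5 < v_6 < v_7 < v_8 < v_9 on the vertex set. Then K (dimension 2) consists of the simplices:

  0-simplices (10): [v_0], [v_1], [v_2], [v_3], [v_4], [v_5], [v_6], [v_7], [v_8], [v_9]
  1-simplices (21): (21 of them)
  2-simplices (13): (13 of them)

Hence C_0 ≅ Z^10, C_1 ≅ Z^21, C_2 ≅ Z^13.

∂_1: C_1 → C_0 sends each edge [p,q] (with p < q) to q − p.
The resulting 10×21 matrix has rank 8, and its Smith normal form has invariant factors (1,1,1,1,1,1,1,1).

The boundary map ∂_2: C_2 → C_1 sends each 2-simplex [p,q,r] to [q,r] − [p,r] + [p,q]. For instance
  ∂[v_1,v_5,v_9] = [v_5,v_9] − [v_1,v_9] + [v_1,v_5],
  ∂[v_0,v_5,v_8] = [v_5,v_8] − [v_0,v_8] + [v_0,v_5].
As a 21×13 matrix over Z this has rank 13, with invariant factors (1,1,1,1,1,1,1,1,1,1,1,1,2).

Reading off H_k = ker ∂_k / im ∂_{k+1}:

  H_0: rank C_0 − rank ∂_1 = 10 − 8 = 2, and the invariant factors of ∂_1 are all 1, so H_0 ≅ Z^2.
  H_1: rank ker ∂_1 − rank ∂_2 = (21 − 8) − 13 = 0, and ∂_2 has invariant factor 2 > 1, so H_1 ≅ Z/2Z.
  H_2: rank ker ∂_2 − rank ∂_3 = (13 − 13) − 0 = 0, and there is no ∂_3, so H_2 ≅ 0.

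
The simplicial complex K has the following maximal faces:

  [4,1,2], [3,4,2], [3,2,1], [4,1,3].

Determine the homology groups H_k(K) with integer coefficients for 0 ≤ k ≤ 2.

H_0 = Z,  H_1 = 0,  H_2 = Z.

We work with the vertex ordering 1 < 2 < 3 < 4. The simplices of K, each written with vertices in increasing order, are:

  0-simplices (4): [1], [2], [3], [4]
  1-simplices (6): [1,2], [1,3], [1,4], [2,3], [2,4], [3,4]
  2-simplices (4): [1,2,3], [1,2,4], [1,3,4], [2,3,4]

Hence C_0 ≅ Z^4, C_1 ≅ Z^6, C_2 ≅ Z^4.

Boundary ∂_1: C_1 → C_0 is given by ∂[p,q] = [q] − [p]. For instance
  ∂[1,2] = [2] − [1].
This gives a 4×6 integer matrix of rank 3; reducing to Smith normal form yields diagonal entries (1,1,1).

The boundary map ∂_2: C_2 → C_1 maps a triangle to the signed sum of its edges. For instance
  ∂[1,3,4] = [3,4] − [1,4] + [1,3],
  ∂[1,2,3] = [2,3] − [1,3] + [1,2].
As a 6×4 matrix over Z this has rank 3, with invariant factors (1,1,1).

From H_k ≅ ker(∂_k) / im(∂_{k+1}) we obtain:

  H_0: rank C_0 − rank ∂_1 = 4 − 3 = 1, and the invariant factors of ∂_1 are all 1, so H_0 ≅ Z.
  H_1: rank ker ∂_1 − rank ∂_2 = (6 − 3) − 3 = 0, and the invariant factors of ∂_2 are all 1, so H_1 ≅ 0.
  H_2: rank ker ∂_2 − rank ∂_3 = (4 − 3) − 0 = 1, and there is no ∂_3, so H_2 ≅ Z.

(K is a triangulation of the 2-sphere S^2.)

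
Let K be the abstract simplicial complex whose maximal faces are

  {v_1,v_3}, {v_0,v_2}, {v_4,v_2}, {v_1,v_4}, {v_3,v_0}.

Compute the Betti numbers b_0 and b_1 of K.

We work with the vertex ordering v_0 < v_1 < v_2 < v_3 < v_4. The simplices of K, each written with vertices in increasing order, are:

  0-simplices (5): [v_0], [v_1], [v_2], [v_3], [v_4]
  1-simplices (5): [v_0,v_2], [v_0,v_3], [v_1,v_3], [v_1,v_4], [v_2,v_4]

so the chain groups are C_0 ≅ Z^5, C_1 ≅ Z^5.

The boundary map ∂_1: C_1 → C_0 is given by ∂[p,q] = [q] − [p]. For instance
  ∂[v_0,v_2] = [v_2] − [v_0].
The resulting 5×5 matrix has rank 4, and its Smith normal form has invariant factors (1,1,1,1).

Computing H_k = (kernel of ∂_k) / (image of ∂_{k+1}):

  H_0: rank C_0 − rank ∂_1 = 5 − 4 = 1, and the invariant factors of ∂_1 are all 1, so H_0 = Z.
  H_1: rank ker ∂_1 − rank ∂_2 = (5 − 4) − 0 = 1, and there is no ∂_2, so H_1 = Z.

As a check, the Euler characteristic is 5 − 5 = 0, which agrees with 1 − 1 = 0.
(K is a triangulation of the circle S^1.)

Hence the Betti numbers are b_0 = 1, b_1 = 1.

b_0 = 1, b_1 = 1.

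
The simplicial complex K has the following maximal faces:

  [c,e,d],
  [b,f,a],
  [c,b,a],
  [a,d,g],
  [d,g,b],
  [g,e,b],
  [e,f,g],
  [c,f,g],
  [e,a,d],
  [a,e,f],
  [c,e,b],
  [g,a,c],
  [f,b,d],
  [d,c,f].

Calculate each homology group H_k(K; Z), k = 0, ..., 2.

We work with the vertex ordering a < b < c < d < e < f < g. The simplices of K, each written with vertices in increasing order, are:

  0-simplices (7): a, b, c, d, e, f, g
  1-simplices (21): ab, ac, ad, ae, af, ag, bc, bd, be, bf, bg, cd, ce, cf, cg, de, df, dg, ef, eg, fg
  2-simplices (14): abc, abf, acg, ade, adg, aef, bce, bdf, bdg, beg, cde, cdf, cfg, efg

Hence C_0 ≅ Z^7, C_1 ≅ Z^21, C_2 ≅ Z^14.

The boundary map ∂_1: C_1 → C_0 maps an edge to its endpoints' difference, ∂[p,q] = q − p. For instance
  ∂af = f − a.
The 7×21 boundary matrix has rank 6 and Smith normal form diag(1,1,1,1,1,1).

∂_2: C_2 → C_1 acts by ∂[p,q,r] = [q,r] − [p,r] + [p,q]. For instance
  ∂bce = ce − be + bc,
  ∂adg = dg − ag + ad.
This gives a 21×14 integer matrix of rank 13; reducing to Smith normal form yields diagonal entries (1,1,1,1,1,1,1,1,1,1,1,1,1).

Reading off H_k = ker ∂_k / im ∂_{k+1}:

  H_0: rank C_0 − rank ∂_1 = 7 − 6 = 1, and the invariant factors of ∂_1 are all 1, so H_0 ≅ Z.
  H_1: rank ker ∂_1 − rank ∂_2 = (21 − 6) − 13 = 2, and the invariant factors of ∂_2 are all 1, so H_1 ≅ Z^2.
  H_2: rank ker ∂_2 − rank ∂_3 = (14 − 13) − 0 = 1, and there is no ∂_3, so H_2 ≅ Z.

H_0 ≅ Z,  H_1 ≅ Z^2,  H_2 ≅ Z.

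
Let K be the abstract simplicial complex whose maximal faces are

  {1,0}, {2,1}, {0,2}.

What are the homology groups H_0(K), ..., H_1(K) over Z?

H_0 ≅ Z,  H_1 ≅ Z.

We work with the vertex ordering 0 < 1 < 2. The simplices of K, each written with vertices in increasing order, are:

  0-simplices (3): [0], [1], [2]
  1-simplices (3): [0,1], [0,2], [1,2]

giving chain groups C_0 ≅ Z^3, C_1 ≅ Z^3.

Boundary ∂_1: C_1 → C_0 is given by ∂[p,q] = [q] − [p]. For instance
  ∂[0,2] = [2] − [0].
The 3×3 boundary matrix has rank 2 and Smith normal form diag(1,1).

Now H_k = ker ∂_k / im ∂_{k+1}, so:

  H_0: rank C_0 − rank ∂_1 = 3 − 2 = 1, and the invariant factors of ∂_1 are all 1, so H_0 ≅ Z.
  H_1: rank ker ∂_1 − rank ∂_2 = (3 − 2) − 0 = 1, and there is no ∂_2, so H_1 ≅ Z.

As a check, the Euler characteristic is 3 − 3 = 0, which agrees with 1 − 1 = 0.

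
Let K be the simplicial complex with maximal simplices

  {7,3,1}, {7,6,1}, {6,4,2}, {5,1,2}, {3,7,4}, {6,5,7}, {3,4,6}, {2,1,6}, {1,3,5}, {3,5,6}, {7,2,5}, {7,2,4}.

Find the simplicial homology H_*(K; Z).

Take the total order 1 < 2 < 3 < 4 < 5 < 6 < 7 on the vertex set. Then K (dimension 2) consists of the simplices:

  0-simplices (7): [1], [2], [3], [4], [5], [6], [7]
  1-simplices (18): [1,2], [1,3], [1,5], [1,6], [1,7], [2,4], [2,5], [2,6], [2,7], [3,4], [3,5], [3,6], [3,7], [4,6], [4,7], [5,6], [5,7], [6,7]
  2-simplices (12): [1,2,5], [1,2,6], [1,3,5], [1,3,7], [1,6,7], [2,4,6], [2,4,7], [2,5,7], [3,4,6], [3,4,7], [3,5,6], [5,6,7]

giving chain groups C_0 ≅ Z^7, C_1 ≅ Z^18, C_2 ≅ Z^12.

The boundary map ∂_1: C_1 → C_0 is given by ∂[p,q] = [q] − [p].
As a 7×18 matrix over Z this has rank 6, with invariant factors (1,1,1,1,1,1).

Boundary ∂_2: C_2 → C_1 acts by ∂[p,q,r] = [q,r] − [p,r] + [p,q]. For instance
  ∂[1,3,7] = [3,7] − [1,7] + [1,3],
  ∂[2,5,7] = [5,7] − [2,7] + [2,5].
The 18×12 boundary matrix has rank 12 and Smith normal form diag(1,1,1,1,1,1,1,1,1,1,1,2).

Computing H_k = (kernel of ∂_k) / (image of ∂_{k+1}):

  H_0: rank C_0 − rank ∂_1 = 7 − 6 = 1, and the invariant factors of ∂_1 are all 1, so H_0 ≅ Z.
  H_1: rank ker ∂_1 − rank ∂_2 = (18 − 6) − 12 = 0, and ∂_2 has invariant factor 2 > 1, so H_1 ≅ Z/2.
  H_2: rank ker ∂_2 − rank ∂_3 = (12 − 12) − 0 = 0, and there is no ∂_3, so H_2 ≅ 0.

H_0 ≅ Z,  H_1 ≅ Z/2,  H_2 = 0.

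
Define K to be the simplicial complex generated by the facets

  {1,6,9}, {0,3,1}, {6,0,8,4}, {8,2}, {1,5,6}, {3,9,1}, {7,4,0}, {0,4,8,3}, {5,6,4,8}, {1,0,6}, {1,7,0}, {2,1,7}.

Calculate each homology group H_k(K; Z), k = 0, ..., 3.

H_0 = Z,  H_1 = Z,  H_2 = 0,  H_3 = 0.

Order the vertices as 0 < 1 < 2 < 3 < 4 < 5 < 6 < 7 < 8 < 9. Listing each simplex with vertices in this order, K has dimension 3 with simplices:

  0-simplices (10): [0], [1], [2], [3], [4], [5], [6], [7], [8], [9]
  1-simplices (25): (25 of them)
  2-simplices (18): [0,1,3], [0,1,6], [0,1,7], [0,3,4], [0,3,8], [0,4,6], [0,4,7], [0,4,8], [0,6,8], [1,2,7], [1,3,9], [1,5,6], [1,6,9], [3,4,8], [4,5,6], [4,5,8], [4,6,8], [5,6,8]
  3-simplices (3): [0,3,4,8], [0,4,6,8], [4,5,6,8]

Hence C_0 ≅ Z^10, C_1 ≅ Z^25, C_2 ≅ Z^18, C_3 ≅ Z^3.

The boundary map ∂_1: C_1 → C_0 is given by ∂[p,q] = [q] − [p].
As a 10×25 matrix over Z this has rank 9, with invariant factors (1,1,1,1,1,1,1,1,1).

∂_2: C_2 → C_1 sends each 2-simplex [p,q,r] to [q,r] − [p,r] + [p,q]. For instance
  ∂[4,6,8] = [6,8] − [4,8] + [4,6],
  ∂[0,1,6] = [1,6] − [0,6] + [0,1].
The 25×18 boundary matrix has rank 15 and Smith normal form diag(1,1,1,1,1,1,1,1,1,1,1,1,1,1,1).

Boundary ∂_3: C_3 → C_2 sends each 3-simplex σ to the alternating sum Σ_i (−1)^i (σ with its i-th vertex removed). For instance
  ∂[0,3,4,8] = [3,4,8] − [0,4,8] + [0,3,8] − [0,3,4],
  ∂[4,5,6,8] = [5,6,8] − [4,6,8] + [4,5,8] − [4,5,6].
As a 18×3 matrix over Z this has rank 3, with invariant factors (1,1,1).

Now H_k = ker ∂_k / im ∂_{k+1}, so:

  H_0: rank C_0 − rank ∂_1 = 10 − 9 = 1, and the invariant factors of ∂_1 are all 1, so H_0 ≅ Z.
  H_1: rank ker ∂_1 − rank ∂_2 = (25 − 9) − 15 = 1, and the invariant factors of ∂_2 are all 1, so H_1 ≅ Z.
  H_2: rank ker ∂_2 − rank ∂_3 = (18 − 15) − 3 = 0, and the invariant factors of ∂_3 are all 1, so H_2 ≅ 0.
  H_3: rank ker ∂_3 − rank ∂_4 = (3 − 3) − 0 = 0, and there is no ∂_4, so H_3 ≅ 0.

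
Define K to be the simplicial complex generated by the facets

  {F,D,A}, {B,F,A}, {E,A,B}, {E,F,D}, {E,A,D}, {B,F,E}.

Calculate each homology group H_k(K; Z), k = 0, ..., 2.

H_0 = Z,  H_1 = 0,  H_2 = Z.

K has 5 vertices, 9 edges, 6 triangles.
rank ∂_0 = 0, rank ∂_1 = 4 ⇒ b_0 = 5 − 0 − 4 = 1; all invariant factors of ∂_1 are 1 so no torsion. So H_0 = Z.
rank ∂_1 = 4, rank ∂_2 = 5 ⇒ b_1 = 9 − 4 − 5 = 0; all invariant factors of ∂_2 are 1 so no torsion. So H_1 = 0.
rank ∂_2 = 5, rank ∂_3 = 0 ⇒ b_2 = 6 − 5 − 0 = 1. So H_2 = Z.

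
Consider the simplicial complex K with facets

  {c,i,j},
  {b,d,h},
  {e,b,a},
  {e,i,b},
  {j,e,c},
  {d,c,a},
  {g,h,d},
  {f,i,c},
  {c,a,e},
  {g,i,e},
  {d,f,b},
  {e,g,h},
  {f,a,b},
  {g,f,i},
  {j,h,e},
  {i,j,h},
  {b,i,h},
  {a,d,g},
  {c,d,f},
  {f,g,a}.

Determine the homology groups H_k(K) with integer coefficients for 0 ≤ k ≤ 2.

H_0 ≅ Z,  H_1 ≅ Z × Z/2,  H_2 = 0.

K has 10 vertices, 30 edges, 20 triangles.
rank ∂_0 = 0, rank ∂_1 = 9 ⇒ b_0 = 10 − 0 − 9 = 1; all invariant factors of ∂_1 are 1 so no torsion. So H_0 = Z.
rank ∂_1 = 9, rank ∂_2 = 20 ⇒ b_1 = 30 − 9 − 20 = 1; ∂_2 has invariant factor(s) [2] giving torsion. So H_1 = Z × Z/2.
rank ∂_2 = 20, rank ∂_3 = 0 ⇒ b_2 = 20 − 20 − 0 = 0. So H_2 = 0.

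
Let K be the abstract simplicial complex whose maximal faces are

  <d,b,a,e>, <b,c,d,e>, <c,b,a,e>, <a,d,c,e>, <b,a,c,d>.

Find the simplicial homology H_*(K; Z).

H_0 = Z,  H_1 = 0,  H_2 = 0,  H_3 = Z.

Take the total order a < b < c < d < e on the vertex set. Then K (dimension 3) consists of the simplices:

  0-simplices (5): a, b, c, d, e
  1-simplices (10): ab, ac, ad, ae, bc, bd, be, cd, ce, de
  2-simplices (10): abc, abd, abe, acd, ace, ade, bcd, bce, bde, cde
  3-simplices (5): abcd, abce, abde, acde, bcde

so the chain groups are C_0 ≅ Z^5, C_1 ≅ Z^10, C_2 ≅ Z^10, C_3 ≅ Z^5.

Boundary ∂_1: C_1 → C_0 sends each edge [p,q] (with p < q) to q − p.
As a 5×10 matrix over Z this has rank 4, with invariant factors (1,1,1,1).

Boundary ∂_2: C_2 → C_1 sends each 2-simplex [p,q,r] to [q,r] − [p,r] + [p,q]. For instance
  ∂bcd = cd − bd + bc,
  ∂bce = ce − be + bc.
As a 10×10 matrix over Z this has rank 6, with invariant factors (1,1,1,1,1,1).

The boundary map ∂_3: C_3 → C_2 sends each 3-simplex σ to the alternating sum Σ_i (−1)^i (σ with its i-th vertex removed). For instance
  ∂abcd = bcd − acd + abd − abc,
  ∂abce = bce − ace + abe − abc.
The 10×5 boundary matrix has rank 4 and Smith normal form diag(1,1,1,1).

From H_k ≅ ker(∂_k) / im(∂_{k+1}) we obtain:

  H_0: rank C_0 − rank ∂_1 = 5 − 4 = 1, and the invariant factors of ∂_1 are all 1, so H_0 ≅ Z.
  H_1: rank ker ∂_1 − rank ∂_2 = (10 − 4) − 6 = 0, and the invariant factors of ∂_2 are all 1, so H_1 ≅ 0.
  H_2: rank ker ∂_2 − rank ∂_3 = (10 − 6) − 4 = 0, and the invariant factors of ∂_3 are all 1, so H_2 ≅ 0.
  H_3: rank ker ∂_3 − rank ∂_4 = (5 − 4) − 0 = 1, and there is no ∂_4, so H_3 ≅ Z.

(K is a triangulation of the 3-sphere S^3.)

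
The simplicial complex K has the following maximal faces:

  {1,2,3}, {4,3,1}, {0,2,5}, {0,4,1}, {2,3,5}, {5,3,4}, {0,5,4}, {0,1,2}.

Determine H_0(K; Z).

K has 6 vertices, 12 edges, 8 triangles.
rank ∂_0 = 0, rank ∂_1 = 5 ⇒ b_0 = 6 − 0 − 5 = 1; all invariant factors of ∂_1 are 1 so no torsion. So H_0 = Z.

H_0 = Z.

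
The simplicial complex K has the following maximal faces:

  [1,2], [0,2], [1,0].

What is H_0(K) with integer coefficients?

H_0 ≅ Z.

We work with the vertex ordering 0 < 1 < 2. The simplices of K, each written with vertices in increasing order, are:

  0-simplices (3): [0], [1], [2]
  1-simplices (3): [0,1], [0,2], [1,2]

so the chain groups are C_0 ≅ Z^3, C_1 ≅ Z^3.

∂_1: C_1 → C_0 sends each edge [p,q] (with p < q) to q − p.
This gives a 3×3 integer matrix of rank 2; reducing to Smith normal form yields diagonal entries (1,1).

From H_k ≅ ker(∂_k) / im(∂_{k+1}) we obtain:

  H_0: rank C_0 − rank ∂_1 = 3 − 2 = 1, and the invariant factors of ∂_1 are all 1, so H_0 = Z.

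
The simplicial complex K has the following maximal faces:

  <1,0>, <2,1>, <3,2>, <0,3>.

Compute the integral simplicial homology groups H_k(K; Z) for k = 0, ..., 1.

Take the total order 0 < 1 < 2 < 3 on the vertex set. Then K (dimension 1) consists of the simplices:

  0-simplices (4): [0], [1], [2], [3]
  1-simplices (4): [0,1], [0,3], [1,2], [2,3]

giving chain groups C_0 ≅ Z^4, C_1 ≅ Z^4.

The boundary map ∂_1: C_1 → C_0 maps an edge to its endpoints' difference, ∂[p,q] = q − p. For instance
  ∂[0,1] = [1] − [0].
The resulting 4×4 matrix has rank 3, and its Smith normal form has invariant factors (1,1,1).

Now H_k = ker ∂_k / im ∂_{k+1}, so:

  H_0: rank C_0 − rank ∂_1 = 4 − 3 = 1, and the invariant factors of ∂_1 are all 1, so H_0 = Z.
  H_1: rank ker ∂_1 − rank ∂_2 = (4 − 3) − 0 = 1, and there is no ∂_2, so H_1 = Z.

H_0 = Z,  H_1 = Z.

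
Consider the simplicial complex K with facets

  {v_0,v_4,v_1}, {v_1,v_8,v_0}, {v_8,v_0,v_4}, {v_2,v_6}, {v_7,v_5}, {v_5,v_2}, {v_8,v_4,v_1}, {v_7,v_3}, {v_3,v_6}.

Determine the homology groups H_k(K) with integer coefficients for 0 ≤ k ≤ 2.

H_0 ≅ Z^2,  H_1 ≅ Z,  H_2 ≅ Z.

Fix the vertex order v_0 < v_1 < v_2 < v_3 < v_4 < v_5 < v_6 < v_7 < v_8 and write every simplex with vertices in increasing order. Then dim K = 2 and the simplices of K are:

  0-simplices (9): [v_0], [v_1], [v_2], [v_3], [v_4], [v_5], [v_6], [v_7], [v_8]
  1-simplices (11): [v_0,v_1], [v_0,v_4], [v_0,v_8], [v_1,v_4], [v_1,v_8], [v_2,v_5], [v_2,v_6], [v_3,v_6], [v_3,v_7], [v_4,v_8], [v_5,v_7]
  2-simplices (4): [v_0,v_1,v_4], [v_0,v_1,v_8], [v_0,v_4,v_8], [v_1,v_4,v_8]

so the chain groups are C_0 ≅ Z^9, C_1 ≅ Z^11, C_2 ≅ Z^4.

∂_1: C_1 → C_0 is given by ∂[p,q] = [q] − [p]. For instance
  ∂[v_1,v_4] = [v_4] − [v_1].
The 9×11 boundary matrix has rank 7 and Smith normal form diag(1,1,1,1,1,1,1).

Boundary ∂_2: C_2 → C_1 acts by ∂[p,q,r] = [q,r] − [p,r] + [p,q]. For instance
  ∂[v_0,v_1,v_8] = [v_1,v_8] − [v_0,v_8] + [v_0,v_1],
  ∂[v_0,v_4,v_8] = [v_4,v_8] − [v_0,v_8] + [v_0,v_4].
As a 11×4 matrix over Z this has rank 3, with invariant factors (1,1,1).

Computing H_k = (kernel of ∂_k) / (image of ∂_{k+1}):

  H_0: rank C_0 − rank ∂_1 = 9 − 7 = 2, and the invariant factors of ∂_1 are all 1, so H_0 ≅ Z^2.
  H_1: rank ker ∂_1 − rank ∂_2 = (11 − 7) − 3 = 1, and the invariant factors of ∂_2 are all 1, so H_1 ≅ Z.
  H_2: rank ker ∂_2 − rank ∂_3 = (4 − 3) − 0 = 1, and there is no ∂_3, so H_2 ≅ Z.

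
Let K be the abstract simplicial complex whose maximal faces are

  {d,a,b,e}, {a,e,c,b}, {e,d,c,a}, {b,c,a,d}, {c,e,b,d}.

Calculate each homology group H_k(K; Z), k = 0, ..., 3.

H_0 ≅ Z,  H_1 = 0,  H_2 = 0,  H_3 ≅ Z.

We work with the vertex ordering a < b < c < d < e. The simplices of K, each written with vertices in increasing order, are:

  0-simplices (5): a, b, c, d, e
  1-simplices (10): ab, ac, ad, ae, bc, bd, be, cd, ce, de
  2-simplices (10): abc, abd, abe, acd, ace, ade, bcd, bce, bde, cde
  3-simplices (5): abcd, abce, abde, acde, bcde

Hence C_0 ≅ Z^5, C_1 ≅ Z^10, C_2 ≅ Z^10, C_3 ≅ Z^5.

The boundary map ∂_1: C_1 → C_0 maps an edge to its endpoints' difference, ∂[p,q] = q − p. For instance
  ∂cd = d − c.
The 5×10 boundary matrix has rank 4 and Smith normal form diag(1,1,1,1).

Boundary ∂_2: C_2 → C_1 maps a triangle to the signed sum of its edges. For instance
  ∂abd = bd − ad + ab,
  ∂ade = de − ae + ad.
The 10×10 boundary matrix has rank 6 and Smith normal form diag(1,1,1,1,1,1).

The boundary map ∂_3: C_3 → C_2 sends each 3-simplex σ to the alternating sum Σ_i (−1)^i (σ with its i-th vertex removed). For instance
  ∂acde = cde − ade + ace − acd,
  ∂abce = bce − ace + abe − abc.
This gives a 10×5 integer matrix of rank 4; reducing to Smith normal form yields diagonal entries (1,1,1,1).

Computing H_k = (kernel of ∂_k) / (image of ∂_{k+1}):

  H_0: rank C_0 − rank ∂_1 = 5 − 4 = 1, and the invariant factors of ∂_1 are all 1, so H_0 = Z.
  H_1: rank ker ∂_1 − rank ∂_2 = (10 − 4) − 6 = 0, and the invariant factors of ∂_2 are all 1, so H_1 = 0.
  H_2: rank ker ∂_2 − rank ∂_3 = (10 − 6) − 4 = 0, and the invariant factors of ∂_3 are all 1, so H_2 = 0.
  H_3: rank ker ∂_3 − rank ∂_4 = (5 − 4) − 0 = 1, and there is no ∂_4, so H_3 = Z.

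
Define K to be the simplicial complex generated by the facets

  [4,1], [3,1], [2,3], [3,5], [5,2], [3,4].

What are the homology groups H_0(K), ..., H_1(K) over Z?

H_0 = Z,  H_1 = Z^2.

Take the total order 1 < 2 < 3 < 4 < 5 on the vertex set. Then K (dimension 1) consists of the simplices:

  0-simplices (5): [1], [2], [3], [4], [5]
  1-simplices (6): [1,3], [1,4], [2,3], [2,5], [3,4], [3,5]

Hence C_0 ≅ Z^5, C_1 ≅ Z^6.

Boundary ∂_1: C_1 → C_0 sends each edge [p,q] (with p < q) to q − p.
The 5×6 boundary matrix has rank 4 and Smith normal form diag(1,1,1,1).

Now H_k = ker ∂_k / im ∂_{k+1}, so:

  H_0: rank C_0 − rank ∂_1 = 5 − 4 = 1, and the invariant factors of ∂_1 are all 1, so H_0 ≅ Z.
  H_1: rank ker ∂_1 − rank ∂_2 = (6 − 4) − 0 = 2, and there is no ∂_2, so H_1 ≅ Z^2.

As a check, the Euler characteristic is 5 − 6 = -1, which agrees with 1 − 2 = -1.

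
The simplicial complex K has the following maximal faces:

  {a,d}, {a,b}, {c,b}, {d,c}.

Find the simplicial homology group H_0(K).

We work with the vertex ordering a < b < c < d. The simplices of K, each written with vertices in increasing order, are:

  0-simplices (4): a, b, c, d
  1-simplices (4): ab, ad, bc, cd

Hence C_0 ≅ Z^4, C_1 ≅ Z^4.

∂_1: C_1 → C_0 maps an edge to its endpoints' difference, ∂[p,q] = q − p.
This gives a 4×4 integer matrix of rank 3; reducing to Smith normal form yields diagonal entries (1,1,1).

From H_k ≅ ker(∂_k) / im(∂_{k+1}) we obtain:

  H_0: rank C_0 − rank ∂_1 = 4 − 3 = 1, and the invariant factors of ∂_1 are all 1, so H_0 ≅ Z.

(K is a triangulation of the circle S^1.)

H_0 ≅ Z.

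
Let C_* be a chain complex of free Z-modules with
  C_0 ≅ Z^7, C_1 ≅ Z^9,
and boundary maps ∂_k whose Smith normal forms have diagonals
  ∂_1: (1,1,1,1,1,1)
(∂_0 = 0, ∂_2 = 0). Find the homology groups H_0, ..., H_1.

H_0: b_0 = 7 − 0 − 6 = 1; torsion from ∂_1 factors > 1: none. So H_0 ≅ Z.
H_1: b_1 = 9 − 6 − 0 = 3; torsion from ∂_2 factors > 1: none. So H_1 ≅ Z^3.

H_0 ≅ Z,  H_1 ≅ Z^3.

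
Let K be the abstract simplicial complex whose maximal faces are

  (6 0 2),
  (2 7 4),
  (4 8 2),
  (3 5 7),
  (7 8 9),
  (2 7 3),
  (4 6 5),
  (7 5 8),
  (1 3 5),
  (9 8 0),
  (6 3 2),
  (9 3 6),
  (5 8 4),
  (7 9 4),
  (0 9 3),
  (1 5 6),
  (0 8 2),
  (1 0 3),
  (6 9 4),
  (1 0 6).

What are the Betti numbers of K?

We work with the vertex ordering 0 < 1 < 2 < 3 < 4 < 5 < 6 < 7 < 8 < 9. The simplices of K, each written with vertices in increasing order, are:

  0-simplices (10): [0], [1], [2], [3], [4], [5], [6], [7], [8], [9]
  1-simplices (30): (30 of them)
  2-simplices (20): (20 of them)

Hence C_0 ≅ Z^10, C_1 ≅ Z^30, C_2 ≅ Z^20.

The boundary map ∂_1: C_1 → C_0 maps an edge to its endpoints' difference, ∂[p,q] = q − p. For instance
  ∂[0,9] = [9] − [0].
The resulting 10×30 matrix has rank 9, and its Smith normal form has invariant factors (1,1,1,1,1,1,1,1,1).

∂_2: C_2 → C_1 acts by ∂[p,q,r] = [q,r] − [p,r] + [p,q]. For instance
  ∂[7,8,9] = [8,9] − [7,9] + [7,8],
  ∂[0,2,8] = [2,8] − [0,8] + [0,2].
This gives a 30×20 integer matrix of rank 20; reducing to Smith normal form yields diagonal entries (1,1,1,1,1,1,1,1,1,1,1,1,1,1,1,1,1,1,1,2).

Reading off H_k = ker ∂_k / im ∂_{k+1}:

  H_0: rank C_0 − rank ∂_1 = 10 − 9 = 1, and the invariant factors of ∂_1 are all 1, so H_0 ≅ Z.
  H_1: rank ker ∂_1 − rank ∂_2 = (30 − 9) − 20 = 1, and ∂_2 has invariant factor 2 > 1, so H_1 ≅ Z ⊕ Z/2.
  H_2: rank ker ∂_2 − rank ∂_3 = (20 − 20) − 0 = 0, and there is no ∂_3, so H_2 ≅ 0.

As a check, the Euler characteristic is 10 − 30 + 20 = 0, which agrees with 1 − 1 + 0 = 0.

Hence the Betti numbers are b_0 = 1, b_1 = 1, b_2 = 0.

b_0 = 1, b_1 = 1, b_2 = 0.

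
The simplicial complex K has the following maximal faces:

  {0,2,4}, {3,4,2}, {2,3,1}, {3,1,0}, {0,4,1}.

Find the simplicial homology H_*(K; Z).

We work with the vertex ordering 0 < 1 < 2 < 3 < 4. The simplices of K, each written with vertices in increasing order, are:

  0-simplices (5): [0], [1], [2], [3], [4]
  1-simplices (10): [0,1], [0,2], [0,3], [0,4], [1,2], [1,3], [1,4], [2,3], [2,4], [3,4]
  2-simplices (5): [0,1,3], [0,1,4], [0,2,4], [1,2,3], [2,3,4]

so the chain groups are C_0 ≅ Z^5, C_1 ≅ Z^10, C_2 ≅ Z^5.

The boundary map ∂_1: C_1 → C_0 maps an edge to its endpoints' difference, ∂[p,q] = q − p. For instance
  ∂[2,4] = [4] − [2].
This gives a 5×10 integer matrix of rank 4; reducing to Smith normal form yields diagonal entries (1,1,1,1).

∂_2: C_2 → C_1 acts by ∂[p,q,r] = [q,r] − [p,r] + [p,q]. For instance
  ∂[1,2,3] = [2,3] − [1,3] + [1,2],
  ∂[0,1,3] = [1,3] − [0,3] + [0,1].
As a 10×5 matrix over Z this has rank 5, with invariant factors (1,1,1,1,1).

Reading off H_k = ker ∂_k / im ∂_{k+1}:

  H_0: rank C_0 − rank ∂_1 = 5 − 4 = 1, and the invariant factors of ∂_1 are all 1, so H_0 ≅ Z.
  H_1: rank ker ∂_1 − rank ∂_2 = (10 − 4) − 5 = 1, and the invariant factors of ∂_2 are all 1, so H_1 ≅ Z.
  H_2: rank ker ∂_2 − rank ∂_3 = (5 − 5) − 0 = 0, and there is no ∂_3, so H_2 ≅ 0.

As a check, the Euler characteristic is 5 − 10 + 5 = 0, which agrees with 1 − 1 + 0 = 0.

H_0 = Z,  H_1 = Z,  H_2 = 0.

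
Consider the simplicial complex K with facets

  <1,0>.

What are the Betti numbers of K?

b_0 = 1, b_1 = 0.

We work with the vertex ordering 0 < 1. The simplices of K, each written with vertices in increasing order, are:

  0-simplices (2): [0], [1]
  1-simplices (1): [0,1]

giving chain groups C_0 ≅ Z^2, C_1 ≅ Z^1.

Boundary ∂_1: C_1 → C_0 maps an edge to its endpoints' difference, ∂[p,q] = q − p.
As a 2×1 matrix over Z this has rank 1, with invariant factors (1).

Now H_k = ker ∂_k / im ∂_{k+1}, so:

  H_0: rank C_0 − rank ∂_1 = 2 − 1 = 1, and the invariant factors of ∂_1 are all 1, so H_0 = Z.
  H_1: rank ker ∂_1 − rank ∂_2 = (1 − 1) − 0 = 0, and there is no ∂_2, so H_1 = 0.

(K is a triangulation of the 1-simplex.)

Hence the Betti numbers are b_0 = 1, b_1 = 0.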